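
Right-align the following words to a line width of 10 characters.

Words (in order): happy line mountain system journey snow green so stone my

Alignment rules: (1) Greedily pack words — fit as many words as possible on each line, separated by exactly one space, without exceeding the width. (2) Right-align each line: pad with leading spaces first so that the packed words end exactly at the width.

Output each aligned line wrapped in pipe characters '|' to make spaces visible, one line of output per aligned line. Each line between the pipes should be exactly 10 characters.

Answer: |happy line|
|  mountain|
|    system|
|   journey|
|snow green|
|  so stone|
|        my|

Derivation:
Line 1: ['happy', 'line'] (min_width=10, slack=0)
Line 2: ['mountain'] (min_width=8, slack=2)
Line 3: ['system'] (min_width=6, slack=4)
Line 4: ['journey'] (min_width=7, slack=3)
Line 5: ['snow', 'green'] (min_width=10, slack=0)
Line 6: ['so', 'stone'] (min_width=8, slack=2)
Line 7: ['my'] (min_width=2, slack=8)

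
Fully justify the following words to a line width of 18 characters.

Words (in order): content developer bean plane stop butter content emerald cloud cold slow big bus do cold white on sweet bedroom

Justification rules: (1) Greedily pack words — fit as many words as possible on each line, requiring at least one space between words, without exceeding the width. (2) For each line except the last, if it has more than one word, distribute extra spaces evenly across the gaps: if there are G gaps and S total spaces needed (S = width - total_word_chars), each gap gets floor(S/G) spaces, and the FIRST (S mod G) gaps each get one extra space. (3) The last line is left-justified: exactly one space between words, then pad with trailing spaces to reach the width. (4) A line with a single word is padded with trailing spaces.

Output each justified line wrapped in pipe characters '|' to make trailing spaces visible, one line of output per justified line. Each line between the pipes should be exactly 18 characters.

Answer: |content  developer|
|bean   plane  stop|
|butter     content|
|emerald cloud cold|
|slow  big  bus  do|
|cold    white   on|
|sweet bedroom     |

Derivation:
Line 1: ['content', 'developer'] (min_width=17, slack=1)
Line 2: ['bean', 'plane', 'stop'] (min_width=15, slack=3)
Line 3: ['butter', 'content'] (min_width=14, slack=4)
Line 4: ['emerald', 'cloud', 'cold'] (min_width=18, slack=0)
Line 5: ['slow', 'big', 'bus', 'do'] (min_width=15, slack=3)
Line 6: ['cold', 'white', 'on'] (min_width=13, slack=5)
Line 7: ['sweet', 'bedroom'] (min_width=13, slack=5)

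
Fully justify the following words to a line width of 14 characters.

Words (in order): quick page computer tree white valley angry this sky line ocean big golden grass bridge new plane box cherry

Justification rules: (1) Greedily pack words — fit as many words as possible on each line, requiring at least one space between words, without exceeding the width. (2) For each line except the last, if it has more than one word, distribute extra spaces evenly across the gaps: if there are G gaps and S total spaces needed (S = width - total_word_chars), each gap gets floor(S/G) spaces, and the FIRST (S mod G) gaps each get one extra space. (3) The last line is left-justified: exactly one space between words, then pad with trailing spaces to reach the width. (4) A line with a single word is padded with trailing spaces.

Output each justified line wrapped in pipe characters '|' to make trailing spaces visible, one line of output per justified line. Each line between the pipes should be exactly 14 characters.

Line 1: ['quick', 'page'] (min_width=10, slack=4)
Line 2: ['computer', 'tree'] (min_width=13, slack=1)
Line 3: ['white', 'valley'] (min_width=12, slack=2)
Line 4: ['angry', 'this', 'sky'] (min_width=14, slack=0)
Line 5: ['line', 'ocean', 'big'] (min_width=14, slack=0)
Line 6: ['golden', 'grass'] (min_width=12, slack=2)
Line 7: ['bridge', 'new'] (min_width=10, slack=4)
Line 8: ['plane', 'box'] (min_width=9, slack=5)
Line 9: ['cherry'] (min_width=6, slack=8)

Answer: |quick     page|
|computer  tree|
|white   valley|
|angry this sky|
|line ocean big|
|golden   grass|
|bridge     new|
|plane      box|
|cherry        |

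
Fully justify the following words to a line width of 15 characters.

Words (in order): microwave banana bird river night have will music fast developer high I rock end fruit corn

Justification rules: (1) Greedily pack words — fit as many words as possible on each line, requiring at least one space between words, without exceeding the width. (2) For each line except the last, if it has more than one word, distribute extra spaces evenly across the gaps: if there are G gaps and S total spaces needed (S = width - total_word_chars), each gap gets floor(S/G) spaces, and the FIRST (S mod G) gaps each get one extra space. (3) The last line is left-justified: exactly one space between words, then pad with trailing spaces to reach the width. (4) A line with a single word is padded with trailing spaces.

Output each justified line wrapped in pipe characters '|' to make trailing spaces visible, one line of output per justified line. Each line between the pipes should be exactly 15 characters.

Answer: |microwave      |
|banana     bird|
|river     night|
|have will music|
|fast  developer|
|high I rock end|
|fruit corn     |

Derivation:
Line 1: ['microwave'] (min_width=9, slack=6)
Line 2: ['banana', 'bird'] (min_width=11, slack=4)
Line 3: ['river', 'night'] (min_width=11, slack=4)
Line 4: ['have', 'will', 'music'] (min_width=15, slack=0)
Line 5: ['fast', 'developer'] (min_width=14, slack=1)
Line 6: ['high', 'I', 'rock', 'end'] (min_width=15, slack=0)
Line 7: ['fruit', 'corn'] (min_width=10, slack=5)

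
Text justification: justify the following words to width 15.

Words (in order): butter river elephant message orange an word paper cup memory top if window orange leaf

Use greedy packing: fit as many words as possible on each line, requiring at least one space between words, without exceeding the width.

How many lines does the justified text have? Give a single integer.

Line 1: ['butter', 'river'] (min_width=12, slack=3)
Line 2: ['elephant'] (min_width=8, slack=7)
Line 3: ['message', 'orange'] (min_width=14, slack=1)
Line 4: ['an', 'word', 'paper'] (min_width=13, slack=2)
Line 5: ['cup', 'memory', 'top'] (min_width=14, slack=1)
Line 6: ['if', 'window'] (min_width=9, slack=6)
Line 7: ['orange', 'leaf'] (min_width=11, slack=4)
Total lines: 7

Answer: 7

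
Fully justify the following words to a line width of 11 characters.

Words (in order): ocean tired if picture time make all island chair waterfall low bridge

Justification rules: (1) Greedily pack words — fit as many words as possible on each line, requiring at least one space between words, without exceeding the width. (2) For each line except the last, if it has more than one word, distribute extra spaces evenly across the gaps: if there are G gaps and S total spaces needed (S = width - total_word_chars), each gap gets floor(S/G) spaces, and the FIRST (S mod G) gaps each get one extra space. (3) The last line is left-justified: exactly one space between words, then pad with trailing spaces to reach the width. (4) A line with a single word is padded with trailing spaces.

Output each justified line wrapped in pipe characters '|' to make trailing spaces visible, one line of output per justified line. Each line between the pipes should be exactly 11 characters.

Line 1: ['ocean', 'tired'] (min_width=11, slack=0)
Line 2: ['if', 'picture'] (min_width=10, slack=1)
Line 3: ['time', 'make'] (min_width=9, slack=2)
Line 4: ['all', 'island'] (min_width=10, slack=1)
Line 5: ['chair'] (min_width=5, slack=6)
Line 6: ['waterfall'] (min_width=9, slack=2)
Line 7: ['low', 'bridge'] (min_width=10, slack=1)

Answer: |ocean tired|
|if  picture|
|time   make|
|all  island|
|chair      |
|waterfall  |
|low bridge |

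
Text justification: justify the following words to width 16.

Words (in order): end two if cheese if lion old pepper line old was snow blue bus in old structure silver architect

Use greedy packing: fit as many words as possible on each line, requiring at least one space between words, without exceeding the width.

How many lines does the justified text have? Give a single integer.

Line 1: ['end', 'two', 'if'] (min_width=10, slack=6)
Line 2: ['cheese', 'if', 'lion'] (min_width=14, slack=2)
Line 3: ['old', 'pepper', 'line'] (min_width=15, slack=1)
Line 4: ['old', 'was', 'snow'] (min_width=12, slack=4)
Line 5: ['blue', 'bus', 'in', 'old'] (min_width=15, slack=1)
Line 6: ['structure', 'silver'] (min_width=16, slack=0)
Line 7: ['architect'] (min_width=9, slack=7)
Total lines: 7

Answer: 7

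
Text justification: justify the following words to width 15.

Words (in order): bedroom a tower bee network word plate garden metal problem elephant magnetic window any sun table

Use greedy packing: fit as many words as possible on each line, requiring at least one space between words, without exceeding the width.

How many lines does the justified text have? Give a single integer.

Answer: 8

Derivation:
Line 1: ['bedroom', 'a', 'tower'] (min_width=15, slack=0)
Line 2: ['bee', 'network'] (min_width=11, slack=4)
Line 3: ['word', 'plate'] (min_width=10, slack=5)
Line 4: ['garden', 'metal'] (min_width=12, slack=3)
Line 5: ['problem'] (min_width=7, slack=8)
Line 6: ['elephant'] (min_width=8, slack=7)
Line 7: ['magnetic', 'window'] (min_width=15, slack=0)
Line 8: ['any', 'sun', 'table'] (min_width=13, slack=2)
Total lines: 8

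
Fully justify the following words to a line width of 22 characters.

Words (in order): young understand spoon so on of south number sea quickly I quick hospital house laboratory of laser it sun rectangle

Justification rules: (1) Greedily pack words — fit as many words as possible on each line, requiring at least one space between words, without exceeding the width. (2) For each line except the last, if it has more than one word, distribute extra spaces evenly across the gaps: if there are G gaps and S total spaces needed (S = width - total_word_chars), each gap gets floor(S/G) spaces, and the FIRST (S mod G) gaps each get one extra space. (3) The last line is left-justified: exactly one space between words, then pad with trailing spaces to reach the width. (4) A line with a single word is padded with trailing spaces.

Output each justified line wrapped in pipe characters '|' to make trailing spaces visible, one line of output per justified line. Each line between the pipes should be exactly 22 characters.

Answer: |young understand spoon|
|so  on of south number|
|sea  quickly  I  quick|
|hospital         house|
|laboratory of laser it|
|sun rectangle         |

Derivation:
Line 1: ['young', 'understand', 'spoon'] (min_width=22, slack=0)
Line 2: ['so', 'on', 'of', 'south', 'number'] (min_width=21, slack=1)
Line 3: ['sea', 'quickly', 'I', 'quick'] (min_width=19, slack=3)
Line 4: ['hospital', 'house'] (min_width=14, slack=8)
Line 5: ['laboratory', 'of', 'laser', 'it'] (min_width=22, slack=0)
Line 6: ['sun', 'rectangle'] (min_width=13, slack=9)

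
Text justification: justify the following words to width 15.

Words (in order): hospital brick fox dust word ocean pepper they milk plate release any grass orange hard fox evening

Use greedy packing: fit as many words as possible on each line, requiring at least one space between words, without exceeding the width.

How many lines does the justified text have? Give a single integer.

Answer: 8

Derivation:
Line 1: ['hospital', 'brick'] (min_width=14, slack=1)
Line 2: ['fox', 'dust', 'word'] (min_width=13, slack=2)
Line 3: ['ocean', 'pepper'] (min_width=12, slack=3)
Line 4: ['they', 'milk', 'plate'] (min_width=15, slack=0)
Line 5: ['release', 'any'] (min_width=11, slack=4)
Line 6: ['grass', 'orange'] (min_width=12, slack=3)
Line 7: ['hard', 'fox'] (min_width=8, slack=7)
Line 8: ['evening'] (min_width=7, slack=8)
Total lines: 8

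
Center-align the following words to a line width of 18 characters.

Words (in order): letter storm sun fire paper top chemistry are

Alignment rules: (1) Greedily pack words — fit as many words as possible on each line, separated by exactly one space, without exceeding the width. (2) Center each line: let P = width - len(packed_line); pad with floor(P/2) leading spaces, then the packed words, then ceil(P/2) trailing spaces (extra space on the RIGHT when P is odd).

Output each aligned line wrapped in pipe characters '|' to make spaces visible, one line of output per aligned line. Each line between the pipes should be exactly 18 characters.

Answer: | letter storm sun |
|  fire paper top  |
|  chemistry are   |

Derivation:
Line 1: ['letter', 'storm', 'sun'] (min_width=16, slack=2)
Line 2: ['fire', 'paper', 'top'] (min_width=14, slack=4)
Line 3: ['chemistry', 'are'] (min_width=13, slack=5)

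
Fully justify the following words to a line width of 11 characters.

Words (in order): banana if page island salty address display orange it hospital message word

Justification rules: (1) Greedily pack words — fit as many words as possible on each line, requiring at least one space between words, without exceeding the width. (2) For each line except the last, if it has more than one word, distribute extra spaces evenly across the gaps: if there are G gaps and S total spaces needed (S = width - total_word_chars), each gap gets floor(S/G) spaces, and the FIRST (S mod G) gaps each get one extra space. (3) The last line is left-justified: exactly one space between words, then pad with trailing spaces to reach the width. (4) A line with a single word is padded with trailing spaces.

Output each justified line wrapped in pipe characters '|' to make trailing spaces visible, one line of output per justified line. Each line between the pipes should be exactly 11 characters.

Line 1: ['banana', 'if'] (min_width=9, slack=2)
Line 2: ['page', 'island'] (min_width=11, slack=0)
Line 3: ['salty'] (min_width=5, slack=6)
Line 4: ['address'] (min_width=7, slack=4)
Line 5: ['display'] (min_width=7, slack=4)
Line 6: ['orange', 'it'] (min_width=9, slack=2)
Line 7: ['hospital'] (min_width=8, slack=3)
Line 8: ['message'] (min_width=7, slack=4)
Line 9: ['word'] (min_width=4, slack=7)

Answer: |banana   if|
|page island|
|salty      |
|address    |
|display    |
|orange   it|
|hospital   |
|message    |
|word       |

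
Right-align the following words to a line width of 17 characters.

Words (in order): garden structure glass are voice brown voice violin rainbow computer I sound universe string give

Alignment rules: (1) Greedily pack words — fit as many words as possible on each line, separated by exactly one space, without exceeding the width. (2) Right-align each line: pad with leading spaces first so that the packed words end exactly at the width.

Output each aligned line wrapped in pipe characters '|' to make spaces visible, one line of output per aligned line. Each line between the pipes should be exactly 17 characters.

Line 1: ['garden', 'structure'] (min_width=16, slack=1)
Line 2: ['glass', 'are', 'voice'] (min_width=15, slack=2)
Line 3: ['brown', 'voice'] (min_width=11, slack=6)
Line 4: ['violin', 'rainbow'] (min_width=14, slack=3)
Line 5: ['computer', 'I', 'sound'] (min_width=16, slack=1)
Line 6: ['universe', 'string'] (min_width=15, slack=2)
Line 7: ['give'] (min_width=4, slack=13)

Answer: | garden structure|
|  glass are voice|
|      brown voice|
|   violin rainbow|
| computer I sound|
|  universe string|
|             give|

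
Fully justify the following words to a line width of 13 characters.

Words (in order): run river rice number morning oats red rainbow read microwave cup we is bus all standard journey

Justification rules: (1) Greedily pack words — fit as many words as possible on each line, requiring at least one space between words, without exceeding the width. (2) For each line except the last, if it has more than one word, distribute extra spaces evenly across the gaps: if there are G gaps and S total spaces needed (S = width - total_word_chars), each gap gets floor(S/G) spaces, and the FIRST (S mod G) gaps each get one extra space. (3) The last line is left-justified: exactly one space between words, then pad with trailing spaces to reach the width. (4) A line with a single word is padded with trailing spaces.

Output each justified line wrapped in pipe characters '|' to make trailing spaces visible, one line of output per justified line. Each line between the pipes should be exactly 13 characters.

Answer: |run     river|
|rice   number|
|morning  oats|
|red   rainbow|
|read         |
|microwave cup|
|we is bus all|
|standard     |
|journey      |

Derivation:
Line 1: ['run', 'river'] (min_width=9, slack=4)
Line 2: ['rice', 'number'] (min_width=11, slack=2)
Line 3: ['morning', 'oats'] (min_width=12, slack=1)
Line 4: ['red', 'rainbow'] (min_width=11, slack=2)
Line 5: ['read'] (min_width=4, slack=9)
Line 6: ['microwave', 'cup'] (min_width=13, slack=0)
Line 7: ['we', 'is', 'bus', 'all'] (min_width=13, slack=0)
Line 8: ['standard'] (min_width=8, slack=5)
Line 9: ['journey'] (min_width=7, slack=6)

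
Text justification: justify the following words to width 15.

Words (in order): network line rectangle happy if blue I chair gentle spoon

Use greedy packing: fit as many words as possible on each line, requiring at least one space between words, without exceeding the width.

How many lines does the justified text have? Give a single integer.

Answer: 4

Derivation:
Line 1: ['network', 'line'] (min_width=12, slack=3)
Line 2: ['rectangle', 'happy'] (min_width=15, slack=0)
Line 3: ['if', 'blue', 'I', 'chair'] (min_width=15, slack=0)
Line 4: ['gentle', 'spoon'] (min_width=12, slack=3)
Total lines: 4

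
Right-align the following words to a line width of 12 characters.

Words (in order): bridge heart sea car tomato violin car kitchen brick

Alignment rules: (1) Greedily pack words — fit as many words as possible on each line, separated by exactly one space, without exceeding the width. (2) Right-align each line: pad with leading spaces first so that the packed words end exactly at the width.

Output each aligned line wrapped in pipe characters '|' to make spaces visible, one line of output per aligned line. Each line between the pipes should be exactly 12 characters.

Line 1: ['bridge', 'heart'] (min_width=12, slack=0)
Line 2: ['sea', 'car'] (min_width=7, slack=5)
Line 3: ['tomato'] (min_width=6, slack=6)
Line 4: ['violin', 'car'] (min_width=10, slack=2)
Line 5: ['kitchen'] (min_width=7, slack=5)
Line 6: ['brick'] (min_width=5, slack=7)

Answer: |bridge heart|
|     sea car|
|      tomato|
|  violin car|
|     kitchen|
|       brick|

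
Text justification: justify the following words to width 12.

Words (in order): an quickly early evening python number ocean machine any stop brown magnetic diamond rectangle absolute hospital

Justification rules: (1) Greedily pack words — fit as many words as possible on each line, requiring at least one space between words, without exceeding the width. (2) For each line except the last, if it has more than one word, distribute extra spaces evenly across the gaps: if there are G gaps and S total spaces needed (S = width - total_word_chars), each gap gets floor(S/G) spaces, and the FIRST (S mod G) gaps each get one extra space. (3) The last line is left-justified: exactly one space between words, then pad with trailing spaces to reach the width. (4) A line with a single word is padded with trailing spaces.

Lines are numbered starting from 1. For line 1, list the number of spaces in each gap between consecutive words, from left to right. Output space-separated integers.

Answer: 3

Derivation:
Line 1: ['an', 'quickly'] (min_width=10, slack=2)
Line 2: ['early'] (min_width=5, slack=7)
Line 3: ['evening'] (min_width=7, slack=5)
Line 4: ['python'] (min_width=6, slack=6)
Line 5: ['number', 'ocean'] (min_width=12, slack=0)
Line 6: ['machine', 'any'] (min_width=11, slack=1)
Line 7: ['stop', 'brown'] (min_width=10, slack=2)
Line 8: ['magnetic'] (min_width=8, slack=4)
Line 9: ['diamond'] (min_width=7, slack=5)
Line 10: ['rectangle'] (min_width=9, slack=3)
Line 11: ['absolute'] (min_width=8, slack=4)
Line 12: ['hospital'] (min_width=8, slack=4)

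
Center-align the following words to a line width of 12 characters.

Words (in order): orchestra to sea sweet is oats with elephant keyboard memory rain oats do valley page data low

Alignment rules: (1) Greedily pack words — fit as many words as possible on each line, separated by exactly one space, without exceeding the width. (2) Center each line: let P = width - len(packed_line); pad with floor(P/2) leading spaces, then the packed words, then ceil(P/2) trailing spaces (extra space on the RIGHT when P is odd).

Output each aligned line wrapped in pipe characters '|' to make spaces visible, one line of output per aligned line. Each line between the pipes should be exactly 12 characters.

Answer: |orchestra to|
|sea sweet is|
| oats with  |
|  elephant  |
|  keyboard  |
|memory rain |
|  oats do   |
|valley page |
|  data low  |

Derivation:
Line 1: ['orchestra', 'to'] (min_width=12, slack=0)
Line 2: ['sea', 'sweet', 'is'] (min_width=12, slack=0)
Line 3: ['oats', 'with'] (min_width=9, slack=3)
Line 4: ['elephant'] (min_width=8, slack=4)
Line 5: ['keyboard'] (min_width=8, slack=4)
Line 6: ['memory', 'rain'] (min_width=11, slack=1)
Line 7: ['oats', 'do'] (min_width=7, slack=5)
Line 8: ['valley', 'page'] (min_width=11, slack=1)
Line 9: ['data', 'low'] (min_width=8, slack=4)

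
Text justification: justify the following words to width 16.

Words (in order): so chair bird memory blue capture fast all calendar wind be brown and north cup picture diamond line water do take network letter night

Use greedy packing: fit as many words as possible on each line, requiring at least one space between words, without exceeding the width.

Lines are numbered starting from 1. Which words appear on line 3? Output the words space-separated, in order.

Answer: capture fast all

Derivation:
Line 1: ['so', 'chair', 'bird'] (min_width=13, slack=3)
Line 2: ['memory', 'blue'] (min_width=11, slack=5)
Line 3: ['capture', 'fast', 'all'] (min_width=16, slack=0)
Line 4: ['calendar', 'wind', 'be'] (min_width=16, slack=0)
Line 5: ['brown', 'and', 'north'] (min_width=15, slack=1)
Line 6: ['cup', 'picture'] (min_width=11, slack=5)
Line 7: ['diamond', 'line'] (min_width=12, slack=4)
Line 8: ['water', 'do', 'take'] (min_width=13, slack=3)
Line 9: ['network', 'letter'] (min_width=14, slack=2)
Line 10: ['night'] (min_width=5, slack=11)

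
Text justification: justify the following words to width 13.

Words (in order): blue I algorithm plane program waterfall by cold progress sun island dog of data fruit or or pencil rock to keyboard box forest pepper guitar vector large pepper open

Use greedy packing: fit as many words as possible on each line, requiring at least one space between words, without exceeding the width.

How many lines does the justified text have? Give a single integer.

Line 1: ['blue', 'I'] (min_width=6, slack=7)
Line 2: ['algorithm'] (min_width=9, slack=4)
Line 3: ['plane', 'program'] (min_width=13, slack=0)
Line 4: ['waterfall', 'by'] (min_width=12, slack=1)
Line 5: ['cold', 'progress'] (min_width=13, slack=0)
Line 6: ['sun', 'island'] (min_width=10, slack=3)
Line 7: ['dog', 'of', 'data'] (min_width=11, slack=2)
Line 8: ['fruit', 'or', 'or'] (min_width=11, slack=2)
Line 9: ['pencil', 'rock'] (min_width=11, slack=2)
Line 10: ['to', 'keyboard'] (min_width=11, slack=2)
Line 11: ['box', 'forest'] (min_width=10, slack=3)
Line 12: ['pepper', 'guitar'] (min_width=13, slack=0)
Line 13: ['vector', 'large'] (min_width=12, slack=1)
Line 14: ['pepper', 'open'] (min_width=11, slack=2)
Total lines: 14

Answer: 14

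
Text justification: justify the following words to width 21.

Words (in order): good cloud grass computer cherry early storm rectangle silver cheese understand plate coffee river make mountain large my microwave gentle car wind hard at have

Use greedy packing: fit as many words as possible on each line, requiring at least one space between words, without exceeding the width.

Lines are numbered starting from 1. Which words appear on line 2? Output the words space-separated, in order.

Line 1: ['good', 'cloud', 'grass'] (min_width=16, slack=5)
Line 2: ['computer', 'cherry', 'early'] (min_width=21, slack=0)
Line 3: ['storm', 'rectangle'] (min_width=15, slack=6)
Line 4: ['silver', 'cheese'] (min_width=13, slack=8)
Line 5: ['understand', 'plate'] (min_width=16, slack=5)
Line 6: ['coffee', 'river', 'make'] (min_width=17, slack=4)
Line 7: ['mountain', 'large', 'my'] (min_width=17, slack=4)
Line 8: ['microwave', 'gentle', 'car'] (min_width=20, slack=1)
Line 9: ['wind', 'hard', 'at', 'have'] (min_width=17, slack=4)

Answer: computer cherry early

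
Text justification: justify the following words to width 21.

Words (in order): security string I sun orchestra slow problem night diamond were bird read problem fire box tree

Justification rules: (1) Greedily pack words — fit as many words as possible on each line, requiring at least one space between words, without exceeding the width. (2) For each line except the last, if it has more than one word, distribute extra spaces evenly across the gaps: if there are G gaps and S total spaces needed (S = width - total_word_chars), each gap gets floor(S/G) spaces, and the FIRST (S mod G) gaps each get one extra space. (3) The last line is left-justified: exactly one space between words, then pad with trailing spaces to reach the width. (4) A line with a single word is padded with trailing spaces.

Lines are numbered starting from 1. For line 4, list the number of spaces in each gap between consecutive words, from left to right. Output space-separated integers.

Answer: 5 4

Derivation:
Line 1: ['security', 'string', 'I', 'sun'] (min_width=21, slack=0)
Line 2: ['orchestra', 'slow'] (min_width=14, slack=7)
Line 3: ['problem', 'night', 'diamond'] (min_width=21, slack=0)
Line 4: ['were', 'bird', 'read'] (min_width=14, slack=7)
Line 5: ['problem', 'fire', 'box', 'tree'] (min_width=21, slack=0)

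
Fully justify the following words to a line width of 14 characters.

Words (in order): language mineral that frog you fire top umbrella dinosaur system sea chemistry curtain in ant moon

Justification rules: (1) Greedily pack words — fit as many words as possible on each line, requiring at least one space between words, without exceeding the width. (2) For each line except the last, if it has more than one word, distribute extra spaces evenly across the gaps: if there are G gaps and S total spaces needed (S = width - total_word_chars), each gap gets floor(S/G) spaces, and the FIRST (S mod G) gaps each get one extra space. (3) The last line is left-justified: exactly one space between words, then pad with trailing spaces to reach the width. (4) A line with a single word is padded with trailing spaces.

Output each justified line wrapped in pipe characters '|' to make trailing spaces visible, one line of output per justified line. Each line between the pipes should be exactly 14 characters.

Answer: |language      |
|mineral   that|
|frog  you fire|
|top   umbrella|
|dinosaur      |
|system     sea|
|chemistry     |
|curtain in ant|
|moon          |

Derivation:
Line 1: ['language'] (min_width=8, slack=6)
Line 2: ['mineral', 'that'] (min_width=12, slack=2)
Line 3: ['frog', 'you', 'fire'] (min_width=13, slack=1)
Line 4: ['top', 'umbrella'] (min_width=12, slack=2)
Line 5: ['dinosaur'] (min_width=8, slack=6)
Line 6: ['system', 'sea'] (min_width=10, slack=4)
Line 7: ['chemistry'] (min_width=9, slack=5)
Line 8: ['curtain', 'in', 'ant'] (min_width=14, slack=0)
Line 9: ['moon'] (min_width=4, slack=10)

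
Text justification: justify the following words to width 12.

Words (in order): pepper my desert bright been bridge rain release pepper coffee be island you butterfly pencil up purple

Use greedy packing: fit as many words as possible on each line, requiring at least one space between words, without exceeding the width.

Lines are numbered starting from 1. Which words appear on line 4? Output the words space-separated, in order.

Line 1: ['pepper', 'my'] (min_width=9, slack=3)
Line 2: ['desert'] (min_width=6, slack=6)
Line 3: ['bright', 'been'] (min_width=11, slack=1)
Line 4: ['bridge', 'rain'] (min_width=11, slack=1)
Line 5: ['release'] (min_width=7, slack=5)
Line 6: ['pepper'] (min_width=6, slack=6)
Line 7: ['coffee', 'be'] (min_width=9, slack=3)
Line 8: ['island', 'you'] (min_width=10, slack=2)
Line 9: ['butterfly'] (min_width=9, slack=3)
Line 10: ['pencil', 'up'] (min_width=9, slack=3)
Line 11: ['purple'] (min_width=6, slack=6)

Answer: bridge rain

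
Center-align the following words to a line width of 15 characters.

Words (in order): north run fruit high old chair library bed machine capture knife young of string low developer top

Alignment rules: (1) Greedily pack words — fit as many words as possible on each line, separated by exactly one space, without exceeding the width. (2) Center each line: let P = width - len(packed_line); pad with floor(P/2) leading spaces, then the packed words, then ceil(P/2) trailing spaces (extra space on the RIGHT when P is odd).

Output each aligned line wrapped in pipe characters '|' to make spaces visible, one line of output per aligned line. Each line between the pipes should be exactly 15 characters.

Answer: |north run fruit|
|high old chair |
|  library bed  |
|machine capture|
|knife young of |
|  string low   |
| developer top |

Derivation:
Line 1: ['north', 'run', 'fruit'] (min_width=15, slack=0)
Line 2: ['high', 'old', 'chair'] (min_width=14, slack=1)
Line 3: ['library', 'bed'] (min_width=11, slack=4)
Line 4: ['machine', 'capture'] (min_width=15, slack=0)
Line 5: ['knife', 'young', 'of'] (min_width=14, slack=1)
Line 6: ['string', 'low'] (min_width=10, slack=5)
Line 7: ['developer', 'top'] (min_width=13, slack=2)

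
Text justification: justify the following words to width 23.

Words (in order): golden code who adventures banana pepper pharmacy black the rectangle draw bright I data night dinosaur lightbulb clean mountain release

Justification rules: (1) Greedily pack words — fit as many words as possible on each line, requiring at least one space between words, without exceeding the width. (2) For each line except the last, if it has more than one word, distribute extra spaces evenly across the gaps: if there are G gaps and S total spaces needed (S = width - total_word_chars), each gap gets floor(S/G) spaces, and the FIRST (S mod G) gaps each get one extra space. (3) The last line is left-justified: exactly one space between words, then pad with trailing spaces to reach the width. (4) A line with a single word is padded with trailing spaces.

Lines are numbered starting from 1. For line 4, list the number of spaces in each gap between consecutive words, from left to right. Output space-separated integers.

Answer: 4 3

Derivation:
Line 1: ['golden', 'code', 'who'] (min_width=15, slack=8)
Line 2: ['adventures', 'banana'] (min_width=17, slack=6)
Line 3: ['pepper', 'pharmacy', 'black'] (min_width=21, slack=2)
Line 4: ['the', 'rectangle', 'draw'] (min_width=18, slack=5)
Line 5: ['bright', 'I', 'data', 'night'] (min_width=19, slack=4)
Line 6: ['dinosaur', 'lightbulb'] (min_width=18, slack=5)
Line 7: ['clean', 'mountain', 'release'] (min_width=22, slack=1)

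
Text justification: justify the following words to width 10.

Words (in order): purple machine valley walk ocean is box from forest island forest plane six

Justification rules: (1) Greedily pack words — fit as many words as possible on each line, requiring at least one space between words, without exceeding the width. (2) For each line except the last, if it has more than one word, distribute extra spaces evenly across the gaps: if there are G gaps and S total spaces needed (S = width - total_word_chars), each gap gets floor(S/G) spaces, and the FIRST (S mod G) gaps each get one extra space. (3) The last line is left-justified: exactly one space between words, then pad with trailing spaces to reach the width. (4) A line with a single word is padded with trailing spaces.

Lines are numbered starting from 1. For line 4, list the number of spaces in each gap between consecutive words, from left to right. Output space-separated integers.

Line 1: ['purple'] (min_width=6, slack=4)
Line 2: ['machine'] (min_width=7, slack=3)
Line 3: ['valley'] (min_width=6, slack=4)
Line 4: ['walk', 'ocean'] (min_width=10, slack=0)
Line 5: ['is', 'box'] (min_width=6, slack=4)
Line 6: ['from'] (min_width=4, slack=6)
Line 7: ['forest'] (min_width=6, slack=4)
Line 8: ['island'] (min_width=6, slack=4)
Line 9: ['forest'] (min_width=6, slack=4)
Line 10: ['plane', 'six'] (min_width=9, slack=1)

Answer: 1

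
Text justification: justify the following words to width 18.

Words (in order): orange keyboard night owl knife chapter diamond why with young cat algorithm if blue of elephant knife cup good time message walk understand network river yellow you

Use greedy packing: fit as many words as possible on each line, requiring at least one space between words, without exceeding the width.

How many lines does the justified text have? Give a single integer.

Answer: 10

Derivation:
Line 1: ['orange', 'keyboard'] (min_width=15, slack=3)
Line 2: ['night', 'owl', 'knife'] (min_width=15, slack=3)
Line 3: ['chapter', 'diamond'] (min_width=15, slack=3)
Line 4: ['why', 'with', 'young', 'cat'] (min_width=18, slack=0)
Line 5: ['algorithm', 'if', 'blue'] (min_width=17, slack=1)
Line 6: ['of', 'elephant', 'knife'] (min_width=17, slack=1)
Line 7: ['cup', 'good', 'time'] (min_width=13, slack=5)
Line 8: ['message', 'walk'] (min_width=12, slack=6)
Line 9: ['understand', 'network'] (min_width=18, slack=0)
Line 10: ['river', 'yellow', 'you'] (min_width=16, slack=2)
Total lines: 10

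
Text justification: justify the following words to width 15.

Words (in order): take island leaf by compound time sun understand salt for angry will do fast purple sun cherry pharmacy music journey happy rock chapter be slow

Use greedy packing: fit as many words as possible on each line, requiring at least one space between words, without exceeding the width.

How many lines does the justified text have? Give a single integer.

Line 1: ['take', 'island'] (min_width=11, slack=4)
Line 2: ['leaf', 'by'] (min_width=7, slack=8)
Line 3: ['compound', 'time'] (min_width=13, slack=2)
Line 4: ['sun', 'understand'] (min_width=14, slack=1)
Line 5: ['salt', 'for', 'angry'] (min_width=14, slack=1)
Line 6: ['will', 'do', 'fast'] (min_width=12, slack=3)
Line 7: ['purple', 'sun'] (min_width=10, slack=5)
Line 8: ['cherry', 'pharmacy'] (min_width=15, slack=0)
Line 9: ['music', 'journey'] (min_width=13, slack=2)
Line 10: ['happy', 'rock'] (min_width=10, slack=5)
Line 11: ['chapter', 'be', 'slow'] (min_width=15, slack=0)
Total lines: 11

Answer: 11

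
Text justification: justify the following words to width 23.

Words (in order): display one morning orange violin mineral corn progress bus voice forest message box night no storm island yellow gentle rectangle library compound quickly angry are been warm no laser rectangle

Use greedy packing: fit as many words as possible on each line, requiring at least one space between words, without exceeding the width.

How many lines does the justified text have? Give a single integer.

Line 1: ['display', 'one', 'morning'] (min_width=19, slack=4)
Line 2: ['orange', 'violin', 'mineral'] (min_width=21, slack=2)
Line 3: ['corn', 'progress', 'bus', 'voice'] (min_width=23, slack=0)
Line 4: ['forest', 'message', 'box'] (min_width=18, slack=5)
Line 5: ['night', 'no', 'storm', 'island'] (min_width=21, slack=2)
Line 6: ['yellow', 'gentle', 'rectangle'] (min_width=23, slack=0)
Line 7: ['library', 'compound'] (min_width=16, slack=7)
Line 8: ['quickly', 'angry', 'are', 'been'] (min_width=22, slack=1)
Line 9: ['warm', 'no', 'laser', 'rectangle'] (min_width=23, slack=0)
Total lines: 9

Answer: 9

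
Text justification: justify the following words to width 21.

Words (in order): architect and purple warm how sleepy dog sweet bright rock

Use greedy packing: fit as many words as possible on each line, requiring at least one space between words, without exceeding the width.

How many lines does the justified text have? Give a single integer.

Line 1: ['architect', 'and', 'purple'] (min_width=20, slack=1)
Line 2: ['warm', 'how', 'sleepy', 'dog'] (min_width=19, slack=2)
Line 3: ['sweet', 'bright', 'rock'] (min_width=17, slack=4)
Total lines: 3

Answer: 3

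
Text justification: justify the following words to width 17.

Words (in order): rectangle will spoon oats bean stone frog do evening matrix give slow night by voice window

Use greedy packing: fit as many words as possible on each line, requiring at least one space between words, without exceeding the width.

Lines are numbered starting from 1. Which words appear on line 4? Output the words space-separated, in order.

Line 1: ['rectangle', 'will'] (min_width=14, slack=3)
Line 2: ['spoon', 'oats', 'bean'] (min_width=15, slack=2)
Line 3: ['stone', 'frog', 'do'] (min_width=13, slack=4)
Line 4: ['evening', 'matrix'] (min_width=14, slack=3)
Line 5: ['give', 'slow', 'night'] (min_width=15, slack=2)
Line 6: ['by', 'voice', 'window'] (min_width=15, slack=2)

Answer: evening matrix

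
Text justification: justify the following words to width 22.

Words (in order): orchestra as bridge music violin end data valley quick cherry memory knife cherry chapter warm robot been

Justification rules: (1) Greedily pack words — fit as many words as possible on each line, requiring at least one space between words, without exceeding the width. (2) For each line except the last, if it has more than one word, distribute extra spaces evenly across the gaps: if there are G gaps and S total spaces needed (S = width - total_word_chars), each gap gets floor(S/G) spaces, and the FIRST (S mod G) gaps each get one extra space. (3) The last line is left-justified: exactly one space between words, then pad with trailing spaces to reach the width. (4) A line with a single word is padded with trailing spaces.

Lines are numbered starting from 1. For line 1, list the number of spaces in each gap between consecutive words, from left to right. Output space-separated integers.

Line 1: ['orchestra', 'as', 'bridge'] (min_width=19, slack=3)
Line 2: ['music', 'violin', 'end', 'data'] (min_width=21, slack=1)
Line 3: ['valley', 'quick', 'cherry'] (min_width=19, slack=3)
Line 4: ['memory', 'knife', 'cherry'] (min_width=19, slack=3)
Line 5: ['chapter', 'warm', 'robot'] (min_width=18, slack=4)
Line 6: ['been'] (min_width=4, slack=18)

Answer: 3 2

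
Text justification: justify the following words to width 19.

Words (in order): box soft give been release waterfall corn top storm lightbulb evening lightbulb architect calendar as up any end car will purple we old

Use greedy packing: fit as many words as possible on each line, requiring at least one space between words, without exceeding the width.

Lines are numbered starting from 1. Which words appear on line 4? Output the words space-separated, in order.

Answer: lightbulb evening

Derivation:
Line 1: ['box', 'soft', 'give', 'been'] (min_width=18, slack=1)
Line 2: ['release', 'waterfall'] (min_width=17, slack=2)
Line 3: ['corn', 'top', 'storm'] (min_width=14, slack=5)
Line 4: ['lightbulb', 'evening'] (min_width=17, slack=2)
Line 5: ['lightbulb', 'architect'] (min_width=19, slack=0)
Line 6: ['calendar', 'as', 'up', 'any'] (min_width=18, slack=1)
Line 7: ['end', 'car', 'will', 'purple'] (min_width=19, slack=0)
Line 8: ['we', 'old'] (min_width=6, slack=13)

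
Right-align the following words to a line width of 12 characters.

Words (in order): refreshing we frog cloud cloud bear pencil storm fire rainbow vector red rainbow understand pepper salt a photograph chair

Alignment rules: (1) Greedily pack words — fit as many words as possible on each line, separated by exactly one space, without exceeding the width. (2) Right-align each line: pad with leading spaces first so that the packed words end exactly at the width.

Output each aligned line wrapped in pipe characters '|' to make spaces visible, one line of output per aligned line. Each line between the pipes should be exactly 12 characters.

Line 1: ['refreshing'] (min_width=10, slack=2)
Line 2: ['we', 'frog'] (min_width=7, slack=5)
Line 3: ['cloud', 'cloud'] (min_width=11, slack=1)
Line 4: ['bear', 'pencil'] (min_width=11, slack=1)
Line 5: ['storm', 'fire'] (min_width=10, slack=2)
Line 6: ['rainbow'] (min_width=7, slack=5)
Line 7: ['vector', 'red'] (min_width=10, slack=2)
Line 8: ['rainbow'] (min_width=7, slack=5)
Line 9: ['understand'] (min_width=10, slack=2)
Line 10: ['pepper', 'salt'] (min_width=11, slack=1)
Line 11: ['a', 'photograph'] (min_width=12, slack=0)
Line 12: ['chair'] (min_width=5, slack=7)

Answer: |  refreshing|
|     we frog|
| cloud cloud|
| bear pencil|
|  storm fire|
|     rainbow|
|  vector red|
|     rainbow|
|  understand|
| pepper salt|
|a photograph|
|       chair|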